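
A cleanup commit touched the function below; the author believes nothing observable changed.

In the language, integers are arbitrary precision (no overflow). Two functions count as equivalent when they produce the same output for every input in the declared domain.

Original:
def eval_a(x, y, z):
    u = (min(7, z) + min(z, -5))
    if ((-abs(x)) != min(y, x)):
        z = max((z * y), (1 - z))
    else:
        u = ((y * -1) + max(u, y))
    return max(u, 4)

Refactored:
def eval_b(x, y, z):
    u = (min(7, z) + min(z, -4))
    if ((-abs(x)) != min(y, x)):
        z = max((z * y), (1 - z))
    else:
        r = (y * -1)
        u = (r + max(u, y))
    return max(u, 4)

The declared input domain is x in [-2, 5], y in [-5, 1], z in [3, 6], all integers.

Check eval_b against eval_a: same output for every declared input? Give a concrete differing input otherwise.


Try x=3, y=-3, z=6.
eval_a: u becomes 1; next ((-abs(x)) != min(y, x)) evaluates to false; next u becomes 4; next final value 4
eval_b: u becomes 2; next ((-abs(x)) != min(y, x)) evaluates to false; next r becomes 3; next u becomes 5; next final value 5
4 and 5 differ, so these are not the same function on this domain.
verdict: not equivalent; witness: x=3, y=-3, z=6


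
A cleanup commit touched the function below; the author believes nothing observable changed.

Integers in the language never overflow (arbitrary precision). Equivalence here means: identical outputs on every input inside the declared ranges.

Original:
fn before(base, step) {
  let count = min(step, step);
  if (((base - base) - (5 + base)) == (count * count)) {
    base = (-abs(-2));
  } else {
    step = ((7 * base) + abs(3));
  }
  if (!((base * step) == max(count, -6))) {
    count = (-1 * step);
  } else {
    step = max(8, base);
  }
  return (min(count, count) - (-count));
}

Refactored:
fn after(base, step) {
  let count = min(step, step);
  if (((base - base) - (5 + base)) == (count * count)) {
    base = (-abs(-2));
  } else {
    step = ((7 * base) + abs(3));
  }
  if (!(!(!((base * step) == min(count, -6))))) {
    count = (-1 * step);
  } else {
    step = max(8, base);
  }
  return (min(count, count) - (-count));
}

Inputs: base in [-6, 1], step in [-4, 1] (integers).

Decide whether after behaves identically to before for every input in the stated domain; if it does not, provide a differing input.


Not equivalent: base=0, step=0 separates them (0 vs -6).
before: count := 0 | (((base - base) - (5 + base)) == (count * count)): false | step := 3 | (!((base * step) == max(count, -6))): false | step := 8 | result 0
after: count := 0 | (((base - base) - (5 + base)) == (count * count)): false | step := 3 | (!(!(!((base * step) == min(count, -6))))): true | count := -3 | result -6
verdict: not equivalent; witness: base=0, step=0


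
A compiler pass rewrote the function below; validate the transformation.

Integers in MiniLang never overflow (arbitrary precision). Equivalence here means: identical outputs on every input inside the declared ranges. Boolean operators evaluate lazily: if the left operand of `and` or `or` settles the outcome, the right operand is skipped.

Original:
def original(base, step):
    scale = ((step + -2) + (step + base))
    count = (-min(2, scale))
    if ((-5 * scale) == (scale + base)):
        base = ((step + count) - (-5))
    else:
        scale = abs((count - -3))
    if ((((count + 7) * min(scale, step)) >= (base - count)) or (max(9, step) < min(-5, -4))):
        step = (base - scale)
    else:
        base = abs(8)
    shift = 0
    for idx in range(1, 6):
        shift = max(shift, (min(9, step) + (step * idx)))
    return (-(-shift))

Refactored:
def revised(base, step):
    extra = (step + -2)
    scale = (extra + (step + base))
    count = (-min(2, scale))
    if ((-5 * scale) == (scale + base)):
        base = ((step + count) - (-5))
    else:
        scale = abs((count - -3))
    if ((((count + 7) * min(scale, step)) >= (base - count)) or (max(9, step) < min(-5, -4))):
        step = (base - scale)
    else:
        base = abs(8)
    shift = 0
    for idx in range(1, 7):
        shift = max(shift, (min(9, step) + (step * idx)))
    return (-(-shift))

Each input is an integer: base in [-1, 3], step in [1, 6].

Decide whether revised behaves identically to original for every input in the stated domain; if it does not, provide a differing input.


Not equivalent: base=0, step=1 separates them (6 vs 7).
original: scale = 0; count = 0; ((-5 * scale) == (scale + base)) -> true; base = 6; ((((count + 7) * min(scale, step)) >= (base - count)) or (max(9, step) < min(-5, -4))) -> false; base = 8; shift = 0; [idx=1]; shift = 2; [idx=2]; shift = 3; [idx=3]; shift = 4; [idx=4]; shift = 5; [idx=5]; shift = 6; return 6
revised: extra = -1; scale = 0; count = 0; ((-5 * scale) == (scale + base)) -> true; base = 6; ((((count + 7) * min(scale, step)) >= (base - count)) or (max(9, step) < min(-5, -4))) -> false; base = 8; shift = 0; [idx=1]; shift = 2; [idx=2]; shift = 3; [idx=3]; shift = 4; [idx=4]; shift = 5; [idx=5]; shift = 6; [idx=6]; shift = 7; return 7
verdict: not equivalent; witness: base=0, step=1


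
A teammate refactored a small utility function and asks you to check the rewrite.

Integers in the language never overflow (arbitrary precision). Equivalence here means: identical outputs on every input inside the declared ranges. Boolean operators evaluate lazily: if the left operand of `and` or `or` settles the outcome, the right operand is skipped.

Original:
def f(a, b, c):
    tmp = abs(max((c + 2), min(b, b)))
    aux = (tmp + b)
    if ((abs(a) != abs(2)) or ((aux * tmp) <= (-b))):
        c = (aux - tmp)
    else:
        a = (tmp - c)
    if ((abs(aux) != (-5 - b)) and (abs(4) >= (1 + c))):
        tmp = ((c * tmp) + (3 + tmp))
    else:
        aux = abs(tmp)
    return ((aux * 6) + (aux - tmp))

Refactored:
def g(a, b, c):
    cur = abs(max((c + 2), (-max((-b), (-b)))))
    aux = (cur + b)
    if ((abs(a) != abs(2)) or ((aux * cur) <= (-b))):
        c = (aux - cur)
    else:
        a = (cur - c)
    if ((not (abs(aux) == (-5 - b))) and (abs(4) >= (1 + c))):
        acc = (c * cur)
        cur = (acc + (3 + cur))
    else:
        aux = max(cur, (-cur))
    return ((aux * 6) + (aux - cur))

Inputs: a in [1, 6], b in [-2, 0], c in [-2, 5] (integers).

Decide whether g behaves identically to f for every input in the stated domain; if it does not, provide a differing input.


Reading the diff, among the changes: min/max/abs usage differs; also comparison usage differs; also local variable names differ; also boolean connective usage differs; also statement counts differ.
Tracing a=2, b=-1, c=1: f: tmp becomes 3; next aux becomes 2; next ((abs(a) != abs(2)) or ((aux * tmp) <= (-b))) evaluates to false; next a becomes 2; next ((abs(aux) != (-5 - b)) and (abs(4) >= (1 + c))) evaluates to true; next tmp becomes 9; next final value 5 | g: cur becomes 3; next aux becomes 2; next ((abs(a) != abs(2)) or ((aux * cur) <= (-b))) evaluates to false; next a becomes 2; next ((not (abs(aux) == (-5 - b))) and (abs(4) >= (1 + c))) evaluates to true; next acc becomes 3; next cur becomes 9; next final value 5 — matching result 5.
Checked all 144 inputs in the declared domain: the outputs agree on every one.
verdict: equivalent


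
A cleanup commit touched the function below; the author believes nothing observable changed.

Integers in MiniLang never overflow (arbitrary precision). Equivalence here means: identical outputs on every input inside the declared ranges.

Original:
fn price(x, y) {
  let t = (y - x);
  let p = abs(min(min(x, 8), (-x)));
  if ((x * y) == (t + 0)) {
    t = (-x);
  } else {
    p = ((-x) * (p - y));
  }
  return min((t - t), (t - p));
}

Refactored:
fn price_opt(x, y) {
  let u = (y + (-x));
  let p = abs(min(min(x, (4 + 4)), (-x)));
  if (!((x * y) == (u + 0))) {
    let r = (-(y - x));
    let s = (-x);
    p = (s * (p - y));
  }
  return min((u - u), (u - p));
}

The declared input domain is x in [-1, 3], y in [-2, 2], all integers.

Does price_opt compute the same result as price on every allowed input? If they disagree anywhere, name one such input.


There is a counterexample at x=2, y=-2: -4 on one side, -6 on the other.
price: t becomes -4; next p becomes 2; next ((x * y) == (t + 0)) evaluates to true; next t becomes -2; next final value -4
price_opt: u becomes -4; next p becomes 2; next (!((x * y) == (u + 0))) evaluates to false; next final value -6
verdict: not equivalent; witness: x=2, y=-2


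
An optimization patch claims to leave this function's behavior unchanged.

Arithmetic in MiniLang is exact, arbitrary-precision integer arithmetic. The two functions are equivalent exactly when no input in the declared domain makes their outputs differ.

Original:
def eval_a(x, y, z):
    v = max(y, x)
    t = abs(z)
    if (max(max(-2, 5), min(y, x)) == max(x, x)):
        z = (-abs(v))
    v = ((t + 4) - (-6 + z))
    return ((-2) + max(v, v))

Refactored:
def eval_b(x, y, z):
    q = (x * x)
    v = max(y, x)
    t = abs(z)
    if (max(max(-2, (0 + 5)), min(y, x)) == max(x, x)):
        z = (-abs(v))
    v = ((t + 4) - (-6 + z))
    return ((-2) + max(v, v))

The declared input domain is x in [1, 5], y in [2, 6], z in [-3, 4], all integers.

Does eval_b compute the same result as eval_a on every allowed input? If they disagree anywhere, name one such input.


Comparing the listings, the differences include: arithmetic usage differs; statement counts differ; local variable names differ; constant usage differs.
Tracing x=4, y=4, z=0: eval_a: v := 4 | t := 0 | (max(max(-2, 5), min(y, x)) == max(x, x)): false | v := 10 | result 8 | eval_b: q := 16 | v := 4 | t := 0 | (max(max(-2, (0 + 5)), min(y, x)) == max(x, x)): false | v := 10 | result 8 — matching result 8.
An exhaustive pass over the 200 declared inputs shows identical outputs.
verdict: equivalent


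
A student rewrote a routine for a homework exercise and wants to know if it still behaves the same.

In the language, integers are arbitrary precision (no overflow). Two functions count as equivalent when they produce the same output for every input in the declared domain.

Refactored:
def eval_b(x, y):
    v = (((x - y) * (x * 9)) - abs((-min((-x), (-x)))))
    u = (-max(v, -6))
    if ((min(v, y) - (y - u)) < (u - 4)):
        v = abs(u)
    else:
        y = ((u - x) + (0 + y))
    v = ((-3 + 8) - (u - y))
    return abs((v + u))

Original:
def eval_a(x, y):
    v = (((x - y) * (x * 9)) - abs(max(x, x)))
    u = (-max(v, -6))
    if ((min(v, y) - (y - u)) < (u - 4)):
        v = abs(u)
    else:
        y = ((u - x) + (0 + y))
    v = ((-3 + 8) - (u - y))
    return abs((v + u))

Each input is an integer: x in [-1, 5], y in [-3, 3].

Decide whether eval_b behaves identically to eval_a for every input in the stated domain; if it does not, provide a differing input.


The two versions differ — the changes include min/max/abs usage differs.
Spot check at x=1, y=1 — eval_a: v = -1; u = 1; ((min(v, y) - (y - u)) < (u - 4)) -> false; y = 1; v = 5; return 6. eval_b: v = -1; u = 1; ((min(v, y) - (y - u)) < (u - 4)) -> false; y = 1; v = 5; return 6. Both give 6.
Across all 49 domain points the two functions coincide.
verdict: equivalent


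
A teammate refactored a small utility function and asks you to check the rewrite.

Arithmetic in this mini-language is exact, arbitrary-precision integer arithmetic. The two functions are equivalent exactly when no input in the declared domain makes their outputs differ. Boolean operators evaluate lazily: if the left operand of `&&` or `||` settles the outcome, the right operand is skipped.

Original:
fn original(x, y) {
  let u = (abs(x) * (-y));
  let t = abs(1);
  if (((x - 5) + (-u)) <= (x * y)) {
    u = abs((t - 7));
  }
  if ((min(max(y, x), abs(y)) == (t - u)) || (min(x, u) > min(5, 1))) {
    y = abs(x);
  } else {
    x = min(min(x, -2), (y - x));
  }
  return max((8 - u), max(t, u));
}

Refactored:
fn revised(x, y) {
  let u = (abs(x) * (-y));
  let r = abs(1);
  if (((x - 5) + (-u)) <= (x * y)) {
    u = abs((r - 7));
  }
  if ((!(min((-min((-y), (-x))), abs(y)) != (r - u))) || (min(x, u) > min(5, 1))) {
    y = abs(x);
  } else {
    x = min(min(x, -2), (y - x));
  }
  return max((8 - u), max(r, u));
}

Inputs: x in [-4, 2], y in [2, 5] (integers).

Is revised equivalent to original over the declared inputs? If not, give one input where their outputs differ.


This is a faithful refactor — min/max/abs usage differs; also comparison usage differs; also local variable names differ; also boolean connective usage differs, but the computed results match everywhere.
As a probe, take x=-2, y=5: original runs u = -10; t = 1; (((x - 5) + (-u)) <= (x * y)) -> false; ((min(max(y, x), abs(y)) == (t - u)) || (min(x, u) > min(5, 1))) -> false; x = -2; return 18; revised runs u = -10; r = 1; (((x - 5) + (-u)) <= (x * y)) -> false; ((!(min((-min((-y), (-x))), abs(y)) != (r - u))) || (min(x, u) > min(5, 1))) -> false; x = -2; return 18; both end at 18.
Every one of the 28 inputs gives matching results.
verdict: equivalent


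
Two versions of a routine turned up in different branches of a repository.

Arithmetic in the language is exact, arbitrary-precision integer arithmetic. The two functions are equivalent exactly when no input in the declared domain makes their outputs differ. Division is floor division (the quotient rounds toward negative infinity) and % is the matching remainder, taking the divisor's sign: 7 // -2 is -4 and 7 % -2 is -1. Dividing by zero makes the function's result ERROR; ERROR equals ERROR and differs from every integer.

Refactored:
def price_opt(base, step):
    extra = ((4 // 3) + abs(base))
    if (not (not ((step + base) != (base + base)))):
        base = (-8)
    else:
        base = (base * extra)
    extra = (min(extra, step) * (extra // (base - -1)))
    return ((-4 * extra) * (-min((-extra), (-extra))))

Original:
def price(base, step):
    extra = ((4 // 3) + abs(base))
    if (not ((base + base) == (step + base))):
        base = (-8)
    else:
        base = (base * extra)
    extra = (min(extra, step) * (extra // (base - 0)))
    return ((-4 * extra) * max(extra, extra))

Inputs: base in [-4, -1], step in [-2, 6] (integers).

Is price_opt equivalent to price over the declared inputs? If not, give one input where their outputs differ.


On input base=-1, step=-1, price returns -4 while price_opt returns -16.
verdict: not equivalent; witness: base=-1, step=-1


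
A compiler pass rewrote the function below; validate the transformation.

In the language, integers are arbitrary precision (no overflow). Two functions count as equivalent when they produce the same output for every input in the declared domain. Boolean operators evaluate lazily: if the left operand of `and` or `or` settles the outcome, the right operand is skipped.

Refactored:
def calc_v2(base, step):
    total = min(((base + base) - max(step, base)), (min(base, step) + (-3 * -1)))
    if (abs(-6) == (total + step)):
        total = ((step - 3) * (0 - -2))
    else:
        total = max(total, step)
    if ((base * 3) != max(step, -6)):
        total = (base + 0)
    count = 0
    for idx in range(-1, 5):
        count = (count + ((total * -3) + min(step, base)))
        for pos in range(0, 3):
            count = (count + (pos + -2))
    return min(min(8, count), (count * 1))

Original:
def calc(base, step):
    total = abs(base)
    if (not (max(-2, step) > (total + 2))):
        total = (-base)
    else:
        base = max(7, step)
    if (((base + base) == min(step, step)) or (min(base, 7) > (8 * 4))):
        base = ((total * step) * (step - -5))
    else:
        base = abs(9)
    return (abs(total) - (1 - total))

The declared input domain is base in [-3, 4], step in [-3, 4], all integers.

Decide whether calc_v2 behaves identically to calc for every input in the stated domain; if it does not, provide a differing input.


Take base=-3, step=-3.
calc: total = 3; (not (max(-2, step) > (total + 2))) -> true; total = 3; (((base + base) == min(step, step)) or (min(base, 7) > (8 * 4))) -> false; base = 9; return 5
calc_v2: total = -3; (abs(-6) == (total + step)) -> false; total = -3; ((base * 3) != max(step, -6)) -> true; total = -3; count = 0; [idx=-1]; count = 6; [pos=0]; count = 4; [pos=1]; count = 3; [pos=2]; count = 3; [idx=0]; count = 9; [pos=0]; count = 7; [pos=1]; count = 6; [pos=2]; count = 6; [idx=1]; count = 12; [pos=0]; count = 10; [pos=1]; count = 9; [pos=2]; count = 9; [idx=2]; count = 15; [pos=0]; count = 13; [pos=1]; count = 12; [pos=2]; count = 12; [idx=3]; count = 18; [pos=0]; count = 16; [pos=1]; count = 15; [pos=2]; count = 15; [idx=4]; count = 21; [pos=0]; count = 19; [pos=1]; count = 18; [pos=2]; count = 18; return 8
5 and 8 differ, so these are not the same function on this domain.
verdict: not equivalent; witness: base=-3, step=-3


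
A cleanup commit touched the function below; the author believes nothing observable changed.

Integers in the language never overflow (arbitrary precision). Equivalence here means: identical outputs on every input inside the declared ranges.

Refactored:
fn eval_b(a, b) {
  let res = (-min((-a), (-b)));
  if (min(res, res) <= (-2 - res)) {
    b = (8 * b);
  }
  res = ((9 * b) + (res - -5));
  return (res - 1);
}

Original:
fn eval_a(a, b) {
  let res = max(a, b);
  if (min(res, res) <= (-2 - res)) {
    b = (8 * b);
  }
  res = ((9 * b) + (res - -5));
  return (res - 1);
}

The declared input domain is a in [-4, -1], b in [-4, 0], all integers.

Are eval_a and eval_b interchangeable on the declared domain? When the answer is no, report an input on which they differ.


Behavior is preserved: although min/max/abs usage differs, the outputs never diverge.
As a probe, take a=-4, b=-2: eval_a runs res becomes -2; next (min(res, res) <= (-2 - res)) evaluates to true; next b becomes -16; next res becomes -141; next final value -142; eval_b runs res becomes -2; next (min(res, res) <= (-2 - res)) evaluates to true; next b becomes -16; next res becomes -141; next final value -142; both end at -142.
Every one of the 20 inputs gives matching results.
verdict: equivalent


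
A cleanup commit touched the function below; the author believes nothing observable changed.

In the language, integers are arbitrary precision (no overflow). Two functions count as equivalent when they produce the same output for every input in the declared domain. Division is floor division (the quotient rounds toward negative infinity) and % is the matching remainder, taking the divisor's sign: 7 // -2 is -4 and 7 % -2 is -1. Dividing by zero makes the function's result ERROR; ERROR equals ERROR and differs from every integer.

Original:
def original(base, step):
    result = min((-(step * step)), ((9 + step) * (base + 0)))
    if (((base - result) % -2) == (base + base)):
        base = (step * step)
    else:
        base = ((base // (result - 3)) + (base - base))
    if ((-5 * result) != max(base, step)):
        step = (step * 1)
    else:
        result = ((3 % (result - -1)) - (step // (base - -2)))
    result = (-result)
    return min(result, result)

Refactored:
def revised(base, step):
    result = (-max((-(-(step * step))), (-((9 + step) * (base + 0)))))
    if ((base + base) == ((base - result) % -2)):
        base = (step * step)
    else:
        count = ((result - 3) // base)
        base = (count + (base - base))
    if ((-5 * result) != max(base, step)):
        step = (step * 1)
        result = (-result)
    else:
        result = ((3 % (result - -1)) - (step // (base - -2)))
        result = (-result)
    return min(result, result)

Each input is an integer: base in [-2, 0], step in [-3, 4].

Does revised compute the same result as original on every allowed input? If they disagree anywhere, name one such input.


Evaluate both at base=0, step=-3.
original: result := -9 | (((base - result) % -2) == (base + base)): false | base := 0 | ((-5 * result) != max(base, step)): true | step := -3 | result := 9 | result 9
revised: result := -9 | ((base + base) == ((base - result) % -2)): false | divide-by-zero, output ERROR
9 != ERROR, so the rewrite changes behavior.
verdict: not equivalent; witness: base=0, step=-3


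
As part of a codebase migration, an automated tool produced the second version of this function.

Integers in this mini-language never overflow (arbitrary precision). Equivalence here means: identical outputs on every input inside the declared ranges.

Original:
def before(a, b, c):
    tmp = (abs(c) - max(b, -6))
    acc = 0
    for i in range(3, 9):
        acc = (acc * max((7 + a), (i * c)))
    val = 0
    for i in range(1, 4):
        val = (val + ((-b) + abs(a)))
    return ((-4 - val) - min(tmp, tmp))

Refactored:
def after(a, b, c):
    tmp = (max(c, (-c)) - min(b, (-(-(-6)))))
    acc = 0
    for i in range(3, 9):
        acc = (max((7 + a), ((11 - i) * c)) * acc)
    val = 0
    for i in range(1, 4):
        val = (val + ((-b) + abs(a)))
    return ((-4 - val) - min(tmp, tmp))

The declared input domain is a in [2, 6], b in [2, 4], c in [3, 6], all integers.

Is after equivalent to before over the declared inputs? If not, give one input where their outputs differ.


Evaluate both at a=2, b=2, c=3.
before: tmp := 1 | acc := 0 | iter i=3: | acc := 0 | iter i=4: | acc := 0 | iter i=5: | acc := 0 | iter i=6: | acc := 0 | iter i=7: | acc := 0 | iter i=8: | acc := 0 | val := 0 | iter i=1: | val := 0 | iter i=2: | val := 0 | iter i=3: | val := 0 | result -5
after: tmp := 9 | acc := 0 | iter i=3: | acc := 0 | iter i=4: | acc := 0 | iter i=5: | acc := 0 | iter i=6: | acc := 0 | iter i=7: | acc := 0 | iter i=8: | acc := 0 | val := 0 | iter i=1: | val := 0 | iter i=2: | val := 0 | iter i=3: | val := 0 | result -13
-5 and -13 differ, so these are not the same function on this domain.
verdict: not equivalent; witness: a=2, b=2, c=3


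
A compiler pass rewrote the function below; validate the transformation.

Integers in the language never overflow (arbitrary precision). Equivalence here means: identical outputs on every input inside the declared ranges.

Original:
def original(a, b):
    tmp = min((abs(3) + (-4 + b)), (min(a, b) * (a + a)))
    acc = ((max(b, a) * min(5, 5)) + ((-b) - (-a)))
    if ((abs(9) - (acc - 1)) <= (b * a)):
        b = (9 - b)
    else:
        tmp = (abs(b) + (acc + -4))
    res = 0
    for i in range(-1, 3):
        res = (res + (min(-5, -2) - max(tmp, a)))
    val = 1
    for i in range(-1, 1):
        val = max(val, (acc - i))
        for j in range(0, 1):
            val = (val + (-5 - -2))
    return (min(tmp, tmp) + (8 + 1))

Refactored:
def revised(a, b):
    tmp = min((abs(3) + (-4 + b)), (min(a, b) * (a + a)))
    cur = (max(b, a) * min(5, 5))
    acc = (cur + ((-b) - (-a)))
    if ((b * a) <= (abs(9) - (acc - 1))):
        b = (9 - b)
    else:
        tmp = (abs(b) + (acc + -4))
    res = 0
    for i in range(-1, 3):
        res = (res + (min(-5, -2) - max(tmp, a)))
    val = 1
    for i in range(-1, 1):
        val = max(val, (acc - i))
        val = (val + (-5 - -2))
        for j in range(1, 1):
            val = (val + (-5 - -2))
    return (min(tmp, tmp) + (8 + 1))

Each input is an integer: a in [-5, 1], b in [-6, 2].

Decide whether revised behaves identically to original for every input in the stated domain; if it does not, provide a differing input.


Run the pair on a=-5, b=-6.
original: tmp := -7 | acc := -24 | ((abs(9) - (acc - 1)) <= (b * a)): false | tmp := -22 | res := 0 | iter i=-1: | res := 0 | iter i=0: | res := 0 | iter i=1: | res := 0 | iter i=2: | res := 0 | val := 1 | iter i=-1: | val := 1 | iter j=0: | val := -2 | iter i=0: | val := -2 | iter j=0: | val := -5 | result -13
revised: tmp := -7 | cur := -25 | acc := -24 | ((b * a) <= (abs(9) - (acc - 1))): true | b := 15 | res := 0 | iter i=-1: | res := 0 | iter i=0: | res := 0 | iter i=1: | res := 0 | iter i=2: | res := 0 | val := 1 | iter i=-1: | val := 1 | val := -2 | loop over j: empty range | iter i=0: | val := -2 | val := -5 | loop over j: empty range | result 2
-13 and 2 differ, so these are not the same function on this domain.
verdict: not equivalent; witness: a=-5, b=-6


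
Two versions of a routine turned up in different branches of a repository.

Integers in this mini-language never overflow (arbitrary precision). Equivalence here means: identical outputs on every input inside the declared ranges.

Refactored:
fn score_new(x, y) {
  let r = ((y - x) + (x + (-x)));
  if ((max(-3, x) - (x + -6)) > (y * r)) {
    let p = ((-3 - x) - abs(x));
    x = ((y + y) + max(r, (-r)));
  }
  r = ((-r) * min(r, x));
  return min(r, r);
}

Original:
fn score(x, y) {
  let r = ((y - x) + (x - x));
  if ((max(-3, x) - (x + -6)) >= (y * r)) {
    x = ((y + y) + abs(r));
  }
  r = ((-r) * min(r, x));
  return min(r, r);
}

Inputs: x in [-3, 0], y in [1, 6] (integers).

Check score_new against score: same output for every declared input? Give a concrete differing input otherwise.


Try x=-1, y=2.
score: r := 3 | ((max(-3, x) - (x + -6)) >= (y * r)): true | x := 7 | r := -9 | result -9
score_new: r := 3 | ((max(-3, x) - (x + -6)) > (y * r)): false | r := 3 | result 3
-9 vs 3 — the two versions disagree here.
verdict: not equivalent; witness: x=-1, y=2


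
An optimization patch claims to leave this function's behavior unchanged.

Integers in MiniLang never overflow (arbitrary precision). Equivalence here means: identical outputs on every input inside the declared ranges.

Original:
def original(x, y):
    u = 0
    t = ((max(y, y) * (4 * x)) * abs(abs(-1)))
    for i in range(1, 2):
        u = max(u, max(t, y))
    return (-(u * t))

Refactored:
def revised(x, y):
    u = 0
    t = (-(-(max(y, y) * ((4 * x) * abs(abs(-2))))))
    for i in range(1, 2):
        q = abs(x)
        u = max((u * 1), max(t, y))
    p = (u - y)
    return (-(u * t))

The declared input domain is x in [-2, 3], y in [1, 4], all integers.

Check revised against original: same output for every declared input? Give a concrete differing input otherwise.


Try x=-2, y=1.
original: u := 0 | t := -8 | iter i=1: | u := 1 | result 8
revised: u := 0 | t := -16 | iter i=1: | q := 2 | u := 1 | p := 0 | result 16
8 != 16, so the rewrite changes behavior.
verdict: not equivalent; witness: x=-2, y=1


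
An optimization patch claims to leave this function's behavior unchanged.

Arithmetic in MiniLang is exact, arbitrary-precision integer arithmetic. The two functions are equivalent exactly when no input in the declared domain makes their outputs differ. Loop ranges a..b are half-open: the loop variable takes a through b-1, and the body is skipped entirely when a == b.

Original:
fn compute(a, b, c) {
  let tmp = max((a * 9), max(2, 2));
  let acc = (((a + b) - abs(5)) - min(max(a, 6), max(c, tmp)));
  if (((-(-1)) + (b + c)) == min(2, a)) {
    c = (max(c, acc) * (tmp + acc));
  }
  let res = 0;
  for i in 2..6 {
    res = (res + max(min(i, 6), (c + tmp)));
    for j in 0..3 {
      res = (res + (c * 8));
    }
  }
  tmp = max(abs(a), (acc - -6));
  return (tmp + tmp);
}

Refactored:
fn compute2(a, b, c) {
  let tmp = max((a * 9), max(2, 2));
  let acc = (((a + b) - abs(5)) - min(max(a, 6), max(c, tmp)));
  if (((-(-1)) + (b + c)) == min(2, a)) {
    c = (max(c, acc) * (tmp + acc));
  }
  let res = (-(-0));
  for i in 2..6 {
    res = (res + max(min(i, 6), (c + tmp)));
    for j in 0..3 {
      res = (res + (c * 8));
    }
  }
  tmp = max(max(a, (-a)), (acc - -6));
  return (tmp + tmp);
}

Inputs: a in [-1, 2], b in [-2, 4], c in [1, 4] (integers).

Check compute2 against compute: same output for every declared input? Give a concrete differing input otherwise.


Although min/max/abs usage differs, 112/112 inputs agree.
verdict: equivalent


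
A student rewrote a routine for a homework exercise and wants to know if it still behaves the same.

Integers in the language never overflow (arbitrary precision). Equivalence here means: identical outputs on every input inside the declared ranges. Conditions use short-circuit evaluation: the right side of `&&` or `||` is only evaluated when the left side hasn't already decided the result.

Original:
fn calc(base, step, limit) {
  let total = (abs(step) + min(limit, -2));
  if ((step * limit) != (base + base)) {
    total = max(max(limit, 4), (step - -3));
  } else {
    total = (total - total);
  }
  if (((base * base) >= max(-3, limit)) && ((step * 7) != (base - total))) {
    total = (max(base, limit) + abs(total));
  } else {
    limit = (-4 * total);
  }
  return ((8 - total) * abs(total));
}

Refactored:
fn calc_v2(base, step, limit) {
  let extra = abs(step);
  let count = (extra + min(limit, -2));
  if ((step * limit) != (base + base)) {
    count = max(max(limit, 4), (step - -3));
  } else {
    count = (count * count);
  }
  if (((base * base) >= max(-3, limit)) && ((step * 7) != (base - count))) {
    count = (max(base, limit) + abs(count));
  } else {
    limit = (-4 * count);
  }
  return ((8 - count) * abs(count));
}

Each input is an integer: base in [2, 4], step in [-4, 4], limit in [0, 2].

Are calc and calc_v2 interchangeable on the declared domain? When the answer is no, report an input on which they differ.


Consider the input base=3, step=3, limit=2.
calc: total = 1; ((step * limit) != (base + base)) -> false; total = 0; (((base * base) >= max(-3, limit)) && ((step * 7) != (base - total))) -> true; total = 3; return 15
calc_v2: extra = 3; count = 1; ((step * limit) != (base + base)) -> false; count = 1; (((base * base) >= max(-3, limit)) && ((step * 7) != (base - count))) -> true; count = 4; return 16
15 against 16: the behavior changed.
verdict: not equivalent; witness: base=3, step=3, limit=2


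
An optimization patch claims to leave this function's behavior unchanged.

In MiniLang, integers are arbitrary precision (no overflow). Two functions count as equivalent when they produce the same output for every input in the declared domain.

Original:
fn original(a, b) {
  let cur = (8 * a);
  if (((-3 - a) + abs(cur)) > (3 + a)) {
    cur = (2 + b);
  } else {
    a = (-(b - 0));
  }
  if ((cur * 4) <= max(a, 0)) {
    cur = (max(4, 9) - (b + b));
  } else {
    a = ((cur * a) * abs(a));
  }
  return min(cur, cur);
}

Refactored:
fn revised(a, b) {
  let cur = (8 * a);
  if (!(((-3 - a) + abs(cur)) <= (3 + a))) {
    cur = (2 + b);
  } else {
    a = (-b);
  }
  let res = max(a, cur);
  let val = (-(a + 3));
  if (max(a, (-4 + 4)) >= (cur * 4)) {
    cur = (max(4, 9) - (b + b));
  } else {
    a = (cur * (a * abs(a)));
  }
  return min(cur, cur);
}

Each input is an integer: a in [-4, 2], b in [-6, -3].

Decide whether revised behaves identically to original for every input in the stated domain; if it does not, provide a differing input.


The two are interchangeable: statement counts differ; comparison usage differs; constant usage differs; boolean connective usage differs; local variable names differ; min/max/abs usage differs; arithmetic usage differs, and every declared input agrees.
One worked example (a=0, b=-5) — original: cur = 0; (((-3 - a) + abs(cur)) > (3 + a)) -> false; a = 5; ((cur * 4) <= max(a, 0)) -> true; cur = 19; return 19; revised: cur = 0; (!(((-3 - a) + abs(cur)) <= (3 + a))) -> false; a = 5; res = 5; val = -8; (max(a, (-4 + 4)) >= (cur * 4)) -> true; cur = 19; return 19; agreement on 19.
An exhaustive pass over the 28 declared inputs shows identical outputs.
verdict: equivalent


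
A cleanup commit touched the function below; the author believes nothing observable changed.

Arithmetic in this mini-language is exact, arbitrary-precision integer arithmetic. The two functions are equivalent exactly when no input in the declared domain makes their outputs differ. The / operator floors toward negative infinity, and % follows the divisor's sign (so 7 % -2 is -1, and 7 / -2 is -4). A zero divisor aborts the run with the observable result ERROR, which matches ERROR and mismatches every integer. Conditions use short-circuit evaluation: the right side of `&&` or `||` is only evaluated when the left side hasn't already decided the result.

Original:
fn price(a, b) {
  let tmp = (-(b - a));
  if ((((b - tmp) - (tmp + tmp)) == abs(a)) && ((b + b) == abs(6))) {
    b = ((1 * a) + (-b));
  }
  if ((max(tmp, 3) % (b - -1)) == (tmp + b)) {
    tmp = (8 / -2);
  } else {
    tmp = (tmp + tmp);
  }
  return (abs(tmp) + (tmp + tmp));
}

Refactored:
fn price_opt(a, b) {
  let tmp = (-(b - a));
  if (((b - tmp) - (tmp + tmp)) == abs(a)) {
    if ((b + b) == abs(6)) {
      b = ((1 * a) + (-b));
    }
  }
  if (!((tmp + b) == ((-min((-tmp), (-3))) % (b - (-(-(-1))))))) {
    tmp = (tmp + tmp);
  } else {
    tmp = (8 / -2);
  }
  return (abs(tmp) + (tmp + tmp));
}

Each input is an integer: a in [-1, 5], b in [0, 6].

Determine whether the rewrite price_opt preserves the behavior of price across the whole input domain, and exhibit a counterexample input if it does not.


The two versions differ — the changes include min/max/abs usage differs, boolean connective usage differs, branching structure differs, statement counts differ.
One worked example (a=-1, b=3) — price: tmp=-4, then ((((b - tmp) - (tmp + tmp)) == abs(a)) && ((b + b) == abs(6))) is false, then ((max(tmp, 3) % (b - -1)) == (tmp + b)) is false, then tmp=-8, then returns -8; price_opt: tmp=-4, then (((b - tmp) - (tmp + tmp)) == abs(a)) is false, then (!((tmp + b) == ((-min((-tmp), (-3))) % (b - (-(-(-1))))))) is true, then tmp=-8, then returns -8; agreement on -8.
Sweeping the whole domain (49 inputs) finds no disagreement.
verdict: equivalent


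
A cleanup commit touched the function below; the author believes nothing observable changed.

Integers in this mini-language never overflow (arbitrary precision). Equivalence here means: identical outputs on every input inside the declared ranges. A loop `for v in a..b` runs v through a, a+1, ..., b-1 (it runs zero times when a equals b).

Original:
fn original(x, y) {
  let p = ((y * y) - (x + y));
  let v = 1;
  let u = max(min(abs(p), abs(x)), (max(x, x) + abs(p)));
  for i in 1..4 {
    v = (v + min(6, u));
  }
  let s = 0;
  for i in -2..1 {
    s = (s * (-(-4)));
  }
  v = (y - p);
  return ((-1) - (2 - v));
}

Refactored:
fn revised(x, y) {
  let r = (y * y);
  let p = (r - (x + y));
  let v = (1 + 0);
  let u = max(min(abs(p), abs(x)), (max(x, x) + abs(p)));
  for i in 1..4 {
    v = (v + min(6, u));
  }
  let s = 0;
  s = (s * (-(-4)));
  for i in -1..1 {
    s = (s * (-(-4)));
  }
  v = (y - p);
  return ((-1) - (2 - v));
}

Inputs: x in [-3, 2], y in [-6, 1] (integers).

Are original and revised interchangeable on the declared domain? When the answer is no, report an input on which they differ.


Behavior is preserved: although constant usage differs, and arithmetic usage differs, and loop structure differs, and local variable names differ, and statement counts differ, the outputs never diverge.
Tracing x=-3, y=0: original: p := 3 | v := 1 | u := 3 | iter i=1: | v := 4 | iter i=2: | v := 7 | iter i=3: | v := 10 | s := 0 | iter i=-2: | s := 0 | iter i=-1: | s := 0 | iter i=0: | s := 0 | v := -3 | result -6 | revised: r := 0 | p := 3 | v := 1 | u := 3 | iter i=1: | v := 4 | iter i=2: | v := 7 | iter i=3: | v := 10 | s := 0 | s := 0 | iter i=-1: | s := 0 | iter i=0: | s := 0 | v := -3 | result -6 — matching result -6.
Every one of the 48 inputs gives matching results.
verdict: equivalent


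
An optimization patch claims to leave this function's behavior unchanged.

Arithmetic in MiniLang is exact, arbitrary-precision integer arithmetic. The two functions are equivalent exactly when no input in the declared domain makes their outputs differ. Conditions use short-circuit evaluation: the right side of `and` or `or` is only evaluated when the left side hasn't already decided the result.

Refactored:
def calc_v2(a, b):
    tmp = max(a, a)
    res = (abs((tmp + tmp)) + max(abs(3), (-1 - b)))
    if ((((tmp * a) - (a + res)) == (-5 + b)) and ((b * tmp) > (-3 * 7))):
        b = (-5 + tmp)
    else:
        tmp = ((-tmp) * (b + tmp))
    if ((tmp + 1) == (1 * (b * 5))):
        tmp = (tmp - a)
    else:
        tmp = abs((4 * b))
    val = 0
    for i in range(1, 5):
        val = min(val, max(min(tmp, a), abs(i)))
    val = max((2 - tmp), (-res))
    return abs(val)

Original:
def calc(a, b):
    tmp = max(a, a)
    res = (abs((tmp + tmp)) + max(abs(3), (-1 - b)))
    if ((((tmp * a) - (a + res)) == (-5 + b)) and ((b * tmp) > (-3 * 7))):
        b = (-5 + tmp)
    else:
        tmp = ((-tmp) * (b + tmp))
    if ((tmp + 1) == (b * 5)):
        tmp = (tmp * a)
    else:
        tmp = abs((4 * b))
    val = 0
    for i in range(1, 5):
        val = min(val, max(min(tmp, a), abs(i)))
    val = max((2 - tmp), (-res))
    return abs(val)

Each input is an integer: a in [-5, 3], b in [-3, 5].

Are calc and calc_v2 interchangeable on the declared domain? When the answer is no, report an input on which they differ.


Not equivalent: a=-2, b=-1 separates them (7 vs 6).
calc: tmp = -2; res = 7; ((((tmp * a) - (a + res)) == (-5 + b)) and ((b * tmp) > (-3 * 7))) -> false; tmp = -6; ((tmp + 1) == (b * 5)) -> true; tmp = 12; val = 0; [i=1]; val = 0; [i=2]; val = 0; [i=3]; val = 0; [i=4]; val = 0; val = -7; return 7
calc_v2: tmp = -2; res = 7; ((((tmp * a) - (a + res)) == (-5 + b)) and ((b * tmp) > (-3 * 7))) -> false; tmp = -6; ((tmp + 1) == (1 * (b * 5))) -> true; tmp = -4; val = 0; [i=1]; val = 0; [i=2]; val = 0; [i=3]; val = 0; [i=4]; val = 0; val = 6; return 6
verdict: not equivalent; witness: a=-2, b=-1


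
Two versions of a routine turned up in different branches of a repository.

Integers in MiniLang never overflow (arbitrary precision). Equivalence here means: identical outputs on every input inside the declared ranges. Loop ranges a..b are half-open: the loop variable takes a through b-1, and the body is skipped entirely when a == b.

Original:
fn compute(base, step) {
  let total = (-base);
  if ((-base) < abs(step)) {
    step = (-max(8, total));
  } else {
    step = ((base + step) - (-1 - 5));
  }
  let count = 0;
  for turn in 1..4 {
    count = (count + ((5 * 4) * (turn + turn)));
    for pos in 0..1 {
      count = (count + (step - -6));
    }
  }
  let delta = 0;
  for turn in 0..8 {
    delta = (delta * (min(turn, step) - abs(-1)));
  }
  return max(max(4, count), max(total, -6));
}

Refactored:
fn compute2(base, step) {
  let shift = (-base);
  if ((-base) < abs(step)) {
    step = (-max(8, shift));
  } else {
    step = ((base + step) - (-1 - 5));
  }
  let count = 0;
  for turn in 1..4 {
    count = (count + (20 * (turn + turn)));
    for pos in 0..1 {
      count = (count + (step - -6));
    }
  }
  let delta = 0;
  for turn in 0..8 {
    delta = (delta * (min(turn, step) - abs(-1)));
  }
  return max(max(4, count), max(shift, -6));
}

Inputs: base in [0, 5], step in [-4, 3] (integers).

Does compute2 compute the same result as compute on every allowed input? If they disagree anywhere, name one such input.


Behavior is preserved: although arithmetic usage differs, and local variable names differ, and constant usage differs, the outputs never diverge.
Spot check at base=5, step=-1 — compute: total=-5, then ((-base) < abs(step)) is true, then step=-8, then count=0, then (turn=1), then count=40, then (pos=0), then count=38, then (turn=2), then count=118, then (pos=0), then count=116, then (turn=3), then count=236, then (pos=0), then count=234, then delta=0, then (turn=0), then delta=0, then (turn=1), then delta=0, then (turn=2), then delta=0, then (turn=3), then delta=0, then (turn=4), then delta=0, then (turn=5), then delta=0, then (turn=6), then delta=0, then (turn=7), then delta=0, then returns 234. compute2: shift=-5, then ((-base) < abs(step)) is true, then step=-8, then count=0, then (turn=1), then count=40, then (pos=0), then count=38, then (turn=2), then count=118, then (pos=0), then count=116, then (turn=3), then count=236, then (pos=0), then count=234, then delta=0, then (turn=0), then delta=0, then (turn=1), then delta=0, then (turn=2), then delta=0, then (turn=3), then delta=0, then (turn=4), then delta=0, then (turn=5), then delta=0, then (turn=6), then delta=0, then (turn=7), then delta=0, then returns 234. Both give 234.
Every one of the 48 inputs gives matching results.
verdict: equivalent


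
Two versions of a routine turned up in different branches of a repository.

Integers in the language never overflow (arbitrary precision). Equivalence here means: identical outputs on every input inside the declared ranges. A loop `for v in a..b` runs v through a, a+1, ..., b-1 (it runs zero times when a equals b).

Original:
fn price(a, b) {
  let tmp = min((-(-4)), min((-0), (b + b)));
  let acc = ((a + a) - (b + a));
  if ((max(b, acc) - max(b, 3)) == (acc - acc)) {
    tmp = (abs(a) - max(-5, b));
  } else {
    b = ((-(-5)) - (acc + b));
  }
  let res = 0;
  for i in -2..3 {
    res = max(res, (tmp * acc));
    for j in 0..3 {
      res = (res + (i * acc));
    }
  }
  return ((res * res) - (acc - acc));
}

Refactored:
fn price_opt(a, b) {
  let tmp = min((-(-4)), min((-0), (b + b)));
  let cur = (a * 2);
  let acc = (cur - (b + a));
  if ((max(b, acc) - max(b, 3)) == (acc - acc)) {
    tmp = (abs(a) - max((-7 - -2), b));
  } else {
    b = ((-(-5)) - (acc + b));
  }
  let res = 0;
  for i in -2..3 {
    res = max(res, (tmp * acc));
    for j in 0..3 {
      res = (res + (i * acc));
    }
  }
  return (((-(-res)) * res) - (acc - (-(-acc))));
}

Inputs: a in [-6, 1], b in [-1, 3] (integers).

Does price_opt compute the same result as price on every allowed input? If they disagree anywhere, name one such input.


Comparing the listings, the differences include: arithmetic usage differs; and constant usage differs; and statement counts differ; and local variable names differ.
As a probe, take a=1, b=2: price runs tmp becomes 0; next acc becomes -1; next ((max(b, acc) - max(b, 3)) == (acc - acc)) evaluates to false; next b becomes 4; next res becomes 0; next at i=-2:; next res becomes 0; next at j=0:; next res becomes 2; next at j=1:; next res becomes 4; next at j=2:; next res becomes 6; next at i=-1:; next res becomes 6; next at j=0:; next res becomes 7; next at j=1:; next res becomes 8; next at j=2:; next res becomes 9; next at i=0:; next res becomes 9; next at j=0:; next res becomes 9; next at j=1:; next res becomes 9; next at j=2:; next res becomes 9; next at i=1:; next res becomes 9; next at j=0:; next res becomes 8; next at j=1:; next res becomes 7; next at j=2:; next res becomes 6; next at i=2:; next res becomes 6; next at j=0:; next res becomes 4; next at j=1:; next res becomes 2; next at j=2:; next res becomes 0; next final value 0; price_opt runs tmp becomes 0; next cur becomes 2; next acc becomes -1; next ((max(b, acc) - max(b, 3)) == (acc - acc)) evaluates to false; next b becomes 4; next res becomes 0; next at i=-2:; next res becomes 0; next at j=0:; next res becomes 2; next at j=1:; next res becomes 4; next at j=2:; next res becomes 6; next at i=-1:; next res becomes 6; next at j=0:; next res becomes 7; next at j=1:; next res becomes 8; next at j=2:; next res becomes 9; next at i=0:; next res becomes 9; next at j=0:; next res becomes 9; next at j=1:; next res becomes 9; next at j=2:; next res becomes 9; next at i=1:; next res becomes 9; next at j=0:; next res becomes 8; next at j=1:; next res becomes 7; next at j=2:; next res becomes 6; next at i=2:; next res becomes 6; next at j=0:; next res becomes 4; next at j=1:; next res becomes 2; next at j=2:; next res becomes 0; next final value 0; both end at 0.
Checked all 40 inputs in the declared domain: the outputs agree on every one.
verdict: equivalent
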